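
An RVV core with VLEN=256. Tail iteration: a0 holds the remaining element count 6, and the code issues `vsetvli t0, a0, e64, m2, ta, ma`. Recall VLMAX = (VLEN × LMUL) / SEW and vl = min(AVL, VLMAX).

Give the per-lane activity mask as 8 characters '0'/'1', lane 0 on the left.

predicate = 11111100

lanes per group: 256·2/64 = 8
AVL=6 ≤ VLMAX=8, so vl = 6
bits (lane 0 leftmost): 11111100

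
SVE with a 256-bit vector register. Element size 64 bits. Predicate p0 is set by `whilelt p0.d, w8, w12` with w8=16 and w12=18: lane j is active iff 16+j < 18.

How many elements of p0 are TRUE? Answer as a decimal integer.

256-bit reg / 64-bit elem → 4 lanes
whilelt: lane j active iff 16+j < 18 → j < 2 → 2 active

vl = 2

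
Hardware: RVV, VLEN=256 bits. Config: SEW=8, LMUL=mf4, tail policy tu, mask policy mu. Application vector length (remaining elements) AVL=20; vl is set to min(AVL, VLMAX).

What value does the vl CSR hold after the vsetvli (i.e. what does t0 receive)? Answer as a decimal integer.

vl = 8

VLMAX = (256 × 1/4) / 8 = 8 lanes
vl ← min(20, 8) = 8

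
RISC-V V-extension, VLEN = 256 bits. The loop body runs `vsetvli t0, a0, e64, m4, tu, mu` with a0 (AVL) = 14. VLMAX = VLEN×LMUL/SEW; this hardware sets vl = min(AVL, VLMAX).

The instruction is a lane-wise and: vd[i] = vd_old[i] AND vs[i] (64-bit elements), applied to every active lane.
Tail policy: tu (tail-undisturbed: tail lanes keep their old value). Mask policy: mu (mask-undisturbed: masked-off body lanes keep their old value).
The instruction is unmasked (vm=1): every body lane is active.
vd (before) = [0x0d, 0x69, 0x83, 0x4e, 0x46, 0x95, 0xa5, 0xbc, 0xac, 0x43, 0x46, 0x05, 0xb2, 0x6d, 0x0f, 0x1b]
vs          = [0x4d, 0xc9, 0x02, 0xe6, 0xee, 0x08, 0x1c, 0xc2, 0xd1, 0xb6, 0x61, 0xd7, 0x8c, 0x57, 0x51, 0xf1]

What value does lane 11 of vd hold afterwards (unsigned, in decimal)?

vd[11] = 5

lanes per group: 256·4/64 = 16
vl ← min(14, 16) = 14
lane  0: and(0x0d,0x4d) ⇒ 0x0d
lane  1: and(0x69,0xc9) ⇒ 0x49
lane  2: and(0x83,0x02) ⇒ 0x02
lane  3: and(0x4e,0xe6) ⇒ 0x46
lane  4: and(0x46,0xee) ⇒ 0x46
lane  5: and(0x95,0x08) ⇒ 0x00
lane  6: and(0xa5,0x1c) ⇒ 0x04
lane  7: and(0xbc,0xc2) ⇒ 0x80
lane  8: and(0xac,0xd1) ⇒ 0x80
lane  9: and(0x43,0xb6) ⇒ 0x02
lane 10: and(0x46,0x61) ⇒ 0x40
lane 11: and(0x05,0xd7) ⇒ 0x05
lane 12: and(0xb2,0x8c) ⇒ 0x80
lane 13: and(0x6d,0x57) ⇒ 0x45
lane 14: tail/keep ⇒ 0x0f
lane 15: tail/keep ⇒ 0x1b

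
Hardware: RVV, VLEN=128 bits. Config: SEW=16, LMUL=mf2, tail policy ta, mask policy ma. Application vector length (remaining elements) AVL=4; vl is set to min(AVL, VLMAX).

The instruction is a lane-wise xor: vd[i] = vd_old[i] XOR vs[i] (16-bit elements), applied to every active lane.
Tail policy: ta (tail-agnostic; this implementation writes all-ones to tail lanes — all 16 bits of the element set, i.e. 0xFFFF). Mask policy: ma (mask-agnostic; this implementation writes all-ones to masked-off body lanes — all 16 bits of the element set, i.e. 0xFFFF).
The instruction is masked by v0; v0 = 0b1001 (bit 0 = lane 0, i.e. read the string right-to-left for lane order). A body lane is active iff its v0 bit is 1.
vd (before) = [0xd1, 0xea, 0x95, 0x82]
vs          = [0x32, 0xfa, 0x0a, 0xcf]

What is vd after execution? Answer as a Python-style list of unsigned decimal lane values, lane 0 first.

vd = [227, 65535, 65535, 77]

lanes per group: 128·1/2/16 = 4
vl = min(AVL, VLMAX) = min(4, 4) = 4
vd[0] xor(0xd1,0x32) -> 0xe3
vd[1] mask-off/ones -> 0xffff
vd[2] mask-off/ones -> 0xffff
vd[3] xor(0x82,0xcf) -> 0x4d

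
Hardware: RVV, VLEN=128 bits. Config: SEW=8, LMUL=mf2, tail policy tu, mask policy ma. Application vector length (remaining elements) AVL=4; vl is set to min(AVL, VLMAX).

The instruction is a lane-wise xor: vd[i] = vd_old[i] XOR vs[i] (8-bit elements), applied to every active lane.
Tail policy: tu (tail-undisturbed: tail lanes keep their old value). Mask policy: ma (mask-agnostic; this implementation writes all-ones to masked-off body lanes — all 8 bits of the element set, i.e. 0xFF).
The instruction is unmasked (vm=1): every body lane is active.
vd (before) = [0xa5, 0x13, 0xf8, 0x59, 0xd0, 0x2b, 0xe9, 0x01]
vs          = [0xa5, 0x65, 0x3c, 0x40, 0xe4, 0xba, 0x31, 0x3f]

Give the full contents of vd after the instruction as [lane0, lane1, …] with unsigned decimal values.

VLMAX = VLEN×LMUL/SEW = 128×1/2/8 = 8
vl ← min(4, 8) = 4
  i=0: xor(0xa5,0xa5) → 0
  i=1: xor(0x13,0x65) → 118
  i=2: xor(0xf8,0x3c) → 196
  i=3: xor(0x59,0x40) → 25
  i=4: tail/keep → 208
  i=5: tail/keep → 43
  i=6: tail/keep → 233
  i=7: tail/keep → 1

vd = [0, 118, 196, 25, 208, 43, 233, 1]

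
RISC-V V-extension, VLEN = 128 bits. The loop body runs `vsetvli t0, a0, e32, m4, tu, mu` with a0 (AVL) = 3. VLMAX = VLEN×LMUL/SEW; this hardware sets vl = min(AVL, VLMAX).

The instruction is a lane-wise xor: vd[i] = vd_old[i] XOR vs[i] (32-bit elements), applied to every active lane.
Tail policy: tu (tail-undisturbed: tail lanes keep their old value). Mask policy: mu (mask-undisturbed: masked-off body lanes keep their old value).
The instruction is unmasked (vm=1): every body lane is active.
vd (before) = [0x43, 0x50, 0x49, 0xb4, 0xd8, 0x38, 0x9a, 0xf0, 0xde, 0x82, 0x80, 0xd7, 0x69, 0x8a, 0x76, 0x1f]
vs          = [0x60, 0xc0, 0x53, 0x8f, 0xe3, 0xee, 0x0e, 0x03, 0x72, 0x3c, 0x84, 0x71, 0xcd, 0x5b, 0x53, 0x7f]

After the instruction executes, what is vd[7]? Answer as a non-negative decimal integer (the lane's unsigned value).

VLMAX = (128 × 4) / 32 = 16 lanes
vl = min(AVL, VLMAX) = min(3, 16) = 3
lane  0: xor(0x43,0x60) ⇒ 0x23
lane  1: xor(0x50,0xc0) ⇒ 0x90
lane  2: xor(0x49,0x53) ⇒ 0x1a
lane  3: tail/keep ⇒ 0xb4
lane  4: tail/keep ⇒ 0xd8
lane  5: tail/keep ⇒ 0x38
lane  6: tail/keep ⇒ 0x9a
lane  7: tail/keep ⇒ 0xf0
lane  8: tail/keep ⇒ 0xde
lane  9: tail/keep ⇒ 0x82
lane 10: tail/keep ⇒ 0x80
lane 11: tail/keep ⇒ 0xd7
lane 12: tail/keep ⇒ 0x69
lane 13: tail/keep ⇒ 0x8a
lane 14: tail/keep ⇒ 0x76
lane 15: tail/keep ⇒ 0x1f

vd[7] = 240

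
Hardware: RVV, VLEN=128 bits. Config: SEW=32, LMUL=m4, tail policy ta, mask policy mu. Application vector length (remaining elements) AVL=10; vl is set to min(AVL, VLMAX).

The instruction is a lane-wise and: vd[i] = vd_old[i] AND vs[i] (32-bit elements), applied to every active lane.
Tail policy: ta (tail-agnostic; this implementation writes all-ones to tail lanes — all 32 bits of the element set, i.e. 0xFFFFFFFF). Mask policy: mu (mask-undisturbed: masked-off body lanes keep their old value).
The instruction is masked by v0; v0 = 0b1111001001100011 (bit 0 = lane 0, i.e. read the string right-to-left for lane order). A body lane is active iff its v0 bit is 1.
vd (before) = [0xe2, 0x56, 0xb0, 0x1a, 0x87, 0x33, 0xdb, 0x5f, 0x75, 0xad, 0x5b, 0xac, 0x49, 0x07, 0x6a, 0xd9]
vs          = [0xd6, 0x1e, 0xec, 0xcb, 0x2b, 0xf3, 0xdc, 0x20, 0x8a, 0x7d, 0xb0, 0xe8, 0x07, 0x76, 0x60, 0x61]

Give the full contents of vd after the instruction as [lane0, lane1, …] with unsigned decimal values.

vd = [194, 22, 176, 26, 135, 51, 216, 95, 117, 45, 4294967295, 4294967295, 4294967295, 4294967295, 4294967295, 4294967295]

lanes per group: 128·4/32 = 16
AVL=10 ≤ VLMAX=16, so vl = 10
lane  0: and(0xe2,0xd6) ⇒ 0xc2
lane  1: and(0x56,0x1e) ⇒ 0x16
lane  2: mask-off/keep ⇒ 0xb0
lane  3: mask-off/keep ⇒ 0x1a
lane  4: mask-off/keep ⇒ 0x87
lane  5: and(0x33,0xf3) ⇒ 0x33
lane  6: and(0xdb,0xdc) ⇒ 0xd8
lane  7: mask-off/keep ⇒ 0x5f
lane  8: mask-off/keep ⇒ 0x75
lane  9: and(0xad,0x7d) ⇒ 0x2d
lane 10: tail/ones ⇒ 0xffffffff
lane 11: tail/ones ⇒ 0xffffffff
lane 12: tail/ones ⇒ 0xffffffff
lane 13: tail/ones ⇒ 0xffffffff
lane 14: tail/ones ⇒ 0xffffffff
lane 15: tail/ones ⇒ 0xffffffff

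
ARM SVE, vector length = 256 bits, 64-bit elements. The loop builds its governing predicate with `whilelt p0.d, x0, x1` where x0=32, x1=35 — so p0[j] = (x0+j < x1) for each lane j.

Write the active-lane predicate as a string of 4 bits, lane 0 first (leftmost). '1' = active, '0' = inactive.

predicate = 1110

lane count: 256 div 64 = 4
active while 32+j < 35, i.e. j ∈ [0,3) capped at 4 ⇒ 3
bits (lane 0 leftmost): 1110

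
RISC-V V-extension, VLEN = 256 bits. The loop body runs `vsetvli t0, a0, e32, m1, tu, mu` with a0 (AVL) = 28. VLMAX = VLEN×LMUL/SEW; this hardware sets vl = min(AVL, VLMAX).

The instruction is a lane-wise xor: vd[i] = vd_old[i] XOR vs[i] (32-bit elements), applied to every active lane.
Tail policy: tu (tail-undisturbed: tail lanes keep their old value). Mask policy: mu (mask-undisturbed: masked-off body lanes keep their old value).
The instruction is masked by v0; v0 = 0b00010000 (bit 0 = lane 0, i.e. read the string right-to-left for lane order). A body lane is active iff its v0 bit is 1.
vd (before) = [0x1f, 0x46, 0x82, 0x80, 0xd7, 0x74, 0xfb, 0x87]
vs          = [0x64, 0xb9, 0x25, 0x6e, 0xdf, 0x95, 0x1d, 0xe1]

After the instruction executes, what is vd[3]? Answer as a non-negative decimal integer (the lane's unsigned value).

vd[3] = 128

VLMAX = (256 × 1) / 32 = 8 lanes
vl = min(AVL, VLMAX) = min(28, 8) = 8
  i=0: mask-off/keep → 31
  i=1: mask-off/keep → 70
  i=2: mask-off/keep → 130
  i=3: mask-off/keep → 128
  i=4: xor(0xd7,0xdf) → 8
  i=5: mask-off/keep → 116
  i=6: mask-off/keep → 251
  i=7: mask-off/keep → 135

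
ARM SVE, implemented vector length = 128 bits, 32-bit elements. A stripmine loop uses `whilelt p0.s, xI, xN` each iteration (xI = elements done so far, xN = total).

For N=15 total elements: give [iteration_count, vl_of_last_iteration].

[iterations, last_vl] = [4, 3]

lane count: 128 div 32 = 4
N=15: ⌈15/4⌉ = 4 iters; last vl = 15 − 3×4 = 3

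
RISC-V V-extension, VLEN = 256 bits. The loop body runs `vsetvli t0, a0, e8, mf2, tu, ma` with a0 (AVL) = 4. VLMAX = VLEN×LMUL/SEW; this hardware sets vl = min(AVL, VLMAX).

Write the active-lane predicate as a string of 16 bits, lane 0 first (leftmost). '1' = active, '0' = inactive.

predicate = 1111000000000000

VLMAX = VLEN×LMUL/SEW = 256×1/2/8 = 16
vl = min(AVL, VLMAX) = min(4, 16) = 4
bits (lane 0 leftmost): 1111000000000000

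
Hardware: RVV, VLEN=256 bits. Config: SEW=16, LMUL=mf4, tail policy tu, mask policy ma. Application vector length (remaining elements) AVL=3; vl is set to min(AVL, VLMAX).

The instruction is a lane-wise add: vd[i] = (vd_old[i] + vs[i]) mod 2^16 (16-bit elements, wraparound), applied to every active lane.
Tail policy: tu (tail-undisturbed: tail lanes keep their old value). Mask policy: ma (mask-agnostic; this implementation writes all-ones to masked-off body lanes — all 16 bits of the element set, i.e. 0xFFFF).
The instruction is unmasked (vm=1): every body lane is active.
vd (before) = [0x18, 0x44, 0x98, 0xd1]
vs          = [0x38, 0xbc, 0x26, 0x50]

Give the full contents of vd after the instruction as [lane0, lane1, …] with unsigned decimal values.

vd = [80, 256, 190, 209]

lanes per group: 256·1/4/16 = 4
AVL=3 ≤ VLMAX=4, so vl = 3
[0] add(0x18,0x38) = 0x50
[1] add(0x44,0xbc) = 0x100
[2] add(0x98,0x26) = 0xbe
[3] tail/keep = 0xd1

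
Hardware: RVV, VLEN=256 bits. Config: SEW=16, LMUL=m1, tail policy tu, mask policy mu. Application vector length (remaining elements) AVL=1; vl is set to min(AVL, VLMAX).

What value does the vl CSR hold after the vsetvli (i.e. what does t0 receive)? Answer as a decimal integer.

VLMAX = VLEN×LMUL/SEW = 256×1/16 = 16
AVL=1 ≤ VLMAX=16, so vl = 1

vl = 1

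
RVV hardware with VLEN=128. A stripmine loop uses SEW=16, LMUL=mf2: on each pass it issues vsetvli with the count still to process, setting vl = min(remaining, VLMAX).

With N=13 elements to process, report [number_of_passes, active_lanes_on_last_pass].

VLMAX = VLEN×LMUL/SEW = 128×1/2/16 = 4
13 elements at 4/iter → 4 passes, remainder 1 on the last

[iterations, last_vl] = [4, 1]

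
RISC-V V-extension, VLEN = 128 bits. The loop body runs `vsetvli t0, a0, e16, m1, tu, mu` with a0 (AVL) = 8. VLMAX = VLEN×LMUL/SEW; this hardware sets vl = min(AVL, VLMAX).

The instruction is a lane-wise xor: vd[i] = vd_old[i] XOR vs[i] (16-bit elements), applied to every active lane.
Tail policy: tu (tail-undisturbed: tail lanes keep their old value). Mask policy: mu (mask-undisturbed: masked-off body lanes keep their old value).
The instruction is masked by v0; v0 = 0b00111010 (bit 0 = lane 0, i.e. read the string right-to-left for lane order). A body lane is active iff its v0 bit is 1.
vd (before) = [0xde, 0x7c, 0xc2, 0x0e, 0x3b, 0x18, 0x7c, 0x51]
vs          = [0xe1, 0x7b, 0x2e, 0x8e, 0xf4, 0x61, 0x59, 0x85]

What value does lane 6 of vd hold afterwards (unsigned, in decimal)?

VLMAX = VLEN×LMUL/SEW = 128×1/16 = 8
vl ← min(8, 8) = 8
vd[0] mask-off/keep -> 0xde
vd[1] xor(0x7c,0x7b) -> 0x07
vd[2] mask-off/keep -> 0xc2
vd[3] xor(0x0e,0x8e) -> 0x80
vd[4] xor(0x3b,0xf4) -> 0xcf
vd[5] xor(0x18,0x61) -> 0x79
vd[6] mask-off/keep -> 0x7c
vd[7] mask-off/keep -> 0x51

vd[6] = 124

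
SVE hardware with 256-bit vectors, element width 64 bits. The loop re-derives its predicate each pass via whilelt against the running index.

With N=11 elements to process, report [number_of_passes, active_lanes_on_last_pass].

[iterations, last_vl] = [3, 3]

register lanes = 256/64 = 4
11 elements at 4/iter → 3 passes, remainder 3 on the last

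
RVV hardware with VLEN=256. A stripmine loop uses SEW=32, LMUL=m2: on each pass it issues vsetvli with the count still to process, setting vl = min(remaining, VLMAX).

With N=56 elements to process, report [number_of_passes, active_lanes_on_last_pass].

[iterations, last_vl] = [4, 8]

lanes per group: 256·2/32 = 16
N=56: ⌈56/16⌉ = 4 iters; last vl = 56 − 3×16 = 8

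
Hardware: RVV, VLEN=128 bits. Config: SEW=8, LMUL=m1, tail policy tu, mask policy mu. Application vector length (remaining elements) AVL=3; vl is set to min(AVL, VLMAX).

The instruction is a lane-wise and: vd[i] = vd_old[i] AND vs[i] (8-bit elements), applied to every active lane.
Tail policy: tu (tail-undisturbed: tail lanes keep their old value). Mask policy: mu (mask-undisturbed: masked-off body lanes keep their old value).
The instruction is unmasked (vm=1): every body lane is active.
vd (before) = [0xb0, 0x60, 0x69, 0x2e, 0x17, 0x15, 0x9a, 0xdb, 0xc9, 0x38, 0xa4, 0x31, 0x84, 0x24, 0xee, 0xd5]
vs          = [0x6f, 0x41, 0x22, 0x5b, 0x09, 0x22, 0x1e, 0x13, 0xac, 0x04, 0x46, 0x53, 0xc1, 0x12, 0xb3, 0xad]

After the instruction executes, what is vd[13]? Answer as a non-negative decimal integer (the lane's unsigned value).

lanes per group: 128·1/8 = 16
vl = min(AVL, VLMAX) = min(3, 16) = 3
lane  0: and(0xb0,0x6f) ⇒ 0x20
lane  1: and(0x60,0x41) ⇒ 0x40
lane  2: and(0x69,0x22) ⇒ 0x20
lane  3: tail/keep ⇒ 0x2e
lane  4: tail/keep ⇒ 0x17
lane  5: tail/keep ⇒ 0x15
lane  6: tail/keep ⇒ 0x9a
lane  7: tail/keep ⇒ 0xdb
lane  8: tail/keep ⇒ 0xc9
lane  9: tail/keep ⇒ 0x38
lane 10: tail/keep ⇒ 0xa4
lane 11: tail/keep ⇒ 0x31
lane 12: tail/keep ⇒ 0x84
lane 13: tail/keep ⇒ 0x24
lane 14: tail/keep ⇒ 0xee
lane 15: tail/keep ⇒ 0xd5

vd[13] = 36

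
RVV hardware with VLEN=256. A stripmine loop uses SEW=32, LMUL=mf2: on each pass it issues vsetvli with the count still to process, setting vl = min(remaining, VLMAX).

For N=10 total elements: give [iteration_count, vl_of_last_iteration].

[iterations, last_vl] = [3, 2]

VLMAX = (256 × 1/2) / 32 = 4 lanes
N=10: ⌈10/4⌉ = 3 iters; last vl = 10 − 2×4 = 2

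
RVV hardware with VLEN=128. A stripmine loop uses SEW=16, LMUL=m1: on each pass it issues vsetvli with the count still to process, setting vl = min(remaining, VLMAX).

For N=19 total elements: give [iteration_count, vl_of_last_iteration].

[iterations, last_vl] = [3, 3]

lanes per group: 128·1/16 = 8
N=19: ⌈19/8⌉ = 3 iters; last vl = 19 − 2×8 = 3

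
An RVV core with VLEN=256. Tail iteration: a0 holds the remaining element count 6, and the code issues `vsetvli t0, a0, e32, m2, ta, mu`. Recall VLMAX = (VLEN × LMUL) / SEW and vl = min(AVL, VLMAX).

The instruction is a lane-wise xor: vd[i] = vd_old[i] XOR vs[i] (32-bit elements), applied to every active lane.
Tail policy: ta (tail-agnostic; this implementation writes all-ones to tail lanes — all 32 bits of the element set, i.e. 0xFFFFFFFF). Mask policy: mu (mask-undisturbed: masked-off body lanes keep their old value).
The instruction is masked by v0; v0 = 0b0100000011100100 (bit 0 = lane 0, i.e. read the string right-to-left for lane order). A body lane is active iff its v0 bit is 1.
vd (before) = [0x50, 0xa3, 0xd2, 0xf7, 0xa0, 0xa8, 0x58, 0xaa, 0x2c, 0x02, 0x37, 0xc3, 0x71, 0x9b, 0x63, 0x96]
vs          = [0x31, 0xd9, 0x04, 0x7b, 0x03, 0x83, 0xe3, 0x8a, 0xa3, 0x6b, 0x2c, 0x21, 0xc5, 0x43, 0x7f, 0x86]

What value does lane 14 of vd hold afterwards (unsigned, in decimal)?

VLMAX = (256 × 2) / 32 = 16 lanes
vl ← min(6, 16) = 6
  i=0: mask-off/keep → 80
  i=1: mask-off/keep → 163
  i=2: xor(0xd2,0x04) → 214
  i=3: mask-off/keep → 247
  i=4: mask-off/keep → 160
  i=5: xor(0xa8,0x83) → 43
  i=6: tail/ones → 4294967295
  i=7: tail/ones → 4294967295
  i=8: tail/ones → 4294967295
  i=9: tail/ones → 4294967295
  i=10: tail/ones → 4294967295
  i=11: tail/ones → 4294967295
  i=12: tail/ones → 4294967295
  i=13: tail/ones → 4294967295
  i=14: tail/ones → 4294967295
  i=15: tail/ones → 4294967295

vd[14] = 4294967295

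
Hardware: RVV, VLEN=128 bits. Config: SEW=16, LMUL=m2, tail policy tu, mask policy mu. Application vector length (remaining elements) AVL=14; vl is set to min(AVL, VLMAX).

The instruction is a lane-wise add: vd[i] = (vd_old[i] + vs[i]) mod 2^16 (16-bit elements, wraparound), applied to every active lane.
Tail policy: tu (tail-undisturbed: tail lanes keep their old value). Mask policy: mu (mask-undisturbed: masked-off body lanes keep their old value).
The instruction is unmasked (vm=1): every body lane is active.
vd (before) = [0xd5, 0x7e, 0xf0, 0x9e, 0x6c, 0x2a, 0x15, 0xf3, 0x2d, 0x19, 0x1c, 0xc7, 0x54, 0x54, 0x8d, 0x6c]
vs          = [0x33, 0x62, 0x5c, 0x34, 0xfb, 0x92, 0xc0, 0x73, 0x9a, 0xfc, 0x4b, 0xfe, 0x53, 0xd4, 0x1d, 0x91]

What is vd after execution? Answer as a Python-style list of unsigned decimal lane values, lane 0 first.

vd = [264, 224, 332, 210, 359, 188, 213, 358, 199, 277, 103, 453, 167, 296, 141, 108]

lanes per group: 128·2/16 = 16
AVL=14 ≤ VLMAX=16, so vl = 14
lane  0: add(0xd5,0x33) ⇒ 0x108
lane  1: add(0x7e,0x62) ⇒ 0xe0
lane  2: add(0xf0,0x5c) ⇒ 0x14c
lane  3: add(0x9e,0x34) ⇒ 0xd2
lane  4: add(0x6c,0xfb) ⇒ 0x167
lane  5: add(0x2a,0x92) ⇒ 0xbc
lane  6: add(0x15,0xc0) ⇒ 0xd5
lane  7: add(0xf3,0x73) ⇒ 0x166
lane  8: add(0x2d,0x9a) ⇒ 0xc7
lane  9: add(0x19,0xfc) ⇒ 0x115
lane 10: add(0x1c,0x4b) ⇒ 0x67
lane 11: add(0xc7,0xfe) ⇒ 0x1c5
lane 12: add(0x54,0x53) ⇒ 0xa7
lane 13: add(0x54,0xd4) ⇒ 0x128
lane 14: tail/keep ⇒ 0x8d
lane 15: tail/keep ⇒ 0x6c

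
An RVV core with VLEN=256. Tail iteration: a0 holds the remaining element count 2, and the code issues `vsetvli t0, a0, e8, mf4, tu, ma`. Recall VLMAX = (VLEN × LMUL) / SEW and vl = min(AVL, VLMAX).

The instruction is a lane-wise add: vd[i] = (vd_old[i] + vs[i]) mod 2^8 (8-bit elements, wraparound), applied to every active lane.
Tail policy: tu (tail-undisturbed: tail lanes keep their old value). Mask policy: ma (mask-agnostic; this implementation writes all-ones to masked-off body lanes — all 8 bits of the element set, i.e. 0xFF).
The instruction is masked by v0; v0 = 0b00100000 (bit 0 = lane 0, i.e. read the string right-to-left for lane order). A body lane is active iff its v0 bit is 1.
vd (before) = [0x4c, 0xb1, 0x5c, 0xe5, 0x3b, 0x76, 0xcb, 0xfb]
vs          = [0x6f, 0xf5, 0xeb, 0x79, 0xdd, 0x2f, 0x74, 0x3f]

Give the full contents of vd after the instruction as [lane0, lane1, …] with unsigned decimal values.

vd = [255, 255, 92, 229, 59, 118, 203, 251]

VLMAX = VLEN×LMUL/SEW = 256×1/4/8 = 8
vl = min(AVL, VLMAX) = min(2, 8) = 2
vd[0] mask-off/ones -> 0xff
vd[1] mask-off/ones -> 0xff
vd[2] tail/keep -> 0x5c
vd[3] tail/keep -> 0xe5
vd[4] tail/keep -> 0x3b
vd[5] tail/keep -> 0x76
vd[6] tail/keep -> 0xcb
vd[7] tail/keep -> 0xfb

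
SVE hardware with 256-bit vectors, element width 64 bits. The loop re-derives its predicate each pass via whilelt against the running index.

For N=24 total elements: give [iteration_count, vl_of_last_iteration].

[iterations, last_vl] = [6, 4]

register lanes = 256/64 = 4
iterations = ceil(24/4) = 6; final-pass vl = 4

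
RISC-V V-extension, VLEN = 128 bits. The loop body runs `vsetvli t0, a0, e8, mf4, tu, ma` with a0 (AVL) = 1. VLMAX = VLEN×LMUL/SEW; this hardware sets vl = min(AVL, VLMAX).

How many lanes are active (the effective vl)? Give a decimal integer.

VLMAX = VLEN×LMUL/SEW = 128×1/4/8 = 4
vl = min(AVL, VLMAX) = min(1, 4) = 1

vl = 1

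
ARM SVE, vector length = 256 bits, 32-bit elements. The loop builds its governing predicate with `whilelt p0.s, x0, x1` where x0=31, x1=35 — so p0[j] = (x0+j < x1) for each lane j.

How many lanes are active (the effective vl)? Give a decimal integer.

lane count: 256 div 32 = 8
whilelt: lane j active iff 31+j < 35 → j < 4 → 4 active

vl = 4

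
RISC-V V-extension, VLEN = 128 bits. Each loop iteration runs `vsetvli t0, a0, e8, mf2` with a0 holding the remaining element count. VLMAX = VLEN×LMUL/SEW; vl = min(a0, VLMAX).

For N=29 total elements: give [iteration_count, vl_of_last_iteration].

[iterations, last_vl] = [4, 5]

lanes per group: 128·1/2/8 = 8
iterations = ceil(29/8) = 4; final-pass vl = 5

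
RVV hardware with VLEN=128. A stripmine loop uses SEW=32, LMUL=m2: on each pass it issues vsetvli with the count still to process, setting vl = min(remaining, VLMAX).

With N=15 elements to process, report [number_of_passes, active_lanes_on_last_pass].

VLMAX = (128 × 2) / 32 = 8 lanes
N=15: ⌈15/8⌉ = 2 iters; last vl = 15 − 1×8 = 7

[iterations, last_vl] = [2, 7]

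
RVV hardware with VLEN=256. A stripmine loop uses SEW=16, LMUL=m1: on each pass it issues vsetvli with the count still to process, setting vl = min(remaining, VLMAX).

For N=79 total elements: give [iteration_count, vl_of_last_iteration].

[iterations, last_vl] = [5, 15]

VLMAX = VLEN×LMUL/SEW = 256×1/16 = 16
N=79: ⌈79/16⌉ = 5 iters; last vl = 79 − 4×16 = 15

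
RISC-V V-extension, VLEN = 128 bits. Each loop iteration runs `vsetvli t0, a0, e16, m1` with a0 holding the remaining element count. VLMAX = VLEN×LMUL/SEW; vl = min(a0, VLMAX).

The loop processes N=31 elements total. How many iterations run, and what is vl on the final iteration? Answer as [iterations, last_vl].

VLMAX = (128 × 1) / 16 = 8 lanes
31 elements at 8/iter → 4 passes, remainder 7 on the last

[iterations, last_vl] = [4, 7]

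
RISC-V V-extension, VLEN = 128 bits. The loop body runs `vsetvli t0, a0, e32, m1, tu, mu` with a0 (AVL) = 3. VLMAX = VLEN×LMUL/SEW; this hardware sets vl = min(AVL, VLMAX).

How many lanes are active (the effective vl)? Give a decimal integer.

vl = 3

VLMAX = (128 × 1) / 32 = 4 lanes
AVL=3 ≤ VLMAX=4, so vl = 3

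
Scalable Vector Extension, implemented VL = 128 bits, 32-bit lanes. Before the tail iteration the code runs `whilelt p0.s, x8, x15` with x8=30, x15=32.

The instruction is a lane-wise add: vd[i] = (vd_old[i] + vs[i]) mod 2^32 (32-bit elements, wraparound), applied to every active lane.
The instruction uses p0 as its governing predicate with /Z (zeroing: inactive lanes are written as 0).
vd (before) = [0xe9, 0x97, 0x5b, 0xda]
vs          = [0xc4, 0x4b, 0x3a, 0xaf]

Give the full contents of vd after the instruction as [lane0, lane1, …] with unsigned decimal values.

128-bit reg / 32-bit elem → 4 lanes
p0[j] = (30+j < 32); true for j=0..1 → 2 lanes set
vd[0] add(0xe9,0xc4) -> 0x1ad
vd[1] add(0x97,0x4b) -> 0xe2
vd[2] tail/zero -> 0x00
vd[3] tail/zero -> 0x00

vd = [429, 226, 0, 0]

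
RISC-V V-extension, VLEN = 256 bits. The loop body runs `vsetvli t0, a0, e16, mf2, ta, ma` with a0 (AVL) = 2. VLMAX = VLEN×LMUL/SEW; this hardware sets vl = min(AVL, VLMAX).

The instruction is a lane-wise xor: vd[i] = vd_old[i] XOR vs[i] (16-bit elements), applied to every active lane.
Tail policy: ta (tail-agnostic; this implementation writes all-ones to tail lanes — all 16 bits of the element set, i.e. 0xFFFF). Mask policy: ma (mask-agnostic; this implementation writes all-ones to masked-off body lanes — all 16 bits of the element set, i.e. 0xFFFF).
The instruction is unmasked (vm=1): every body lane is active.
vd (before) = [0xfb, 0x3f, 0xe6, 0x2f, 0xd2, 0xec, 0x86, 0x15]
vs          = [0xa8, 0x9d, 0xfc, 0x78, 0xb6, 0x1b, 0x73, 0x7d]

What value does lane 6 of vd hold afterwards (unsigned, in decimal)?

vd[6] = 65535

lanes per group: 256·1/2/16 = 8
vl = min(AVL, VLMAX) = min(2, 8) = 2
  i=0: xor(0xfb,0xa8) → 83
  i=1: xor(0x3f,0x9d) → 162
  i=2: tail/ones → 65535
  i=3: tail/ones → 65535
  i=4: tail/ones → 65535
  i=5: tail/ones → 65535
  i=6: tail/ones → 65535
  i=7: tail/ones → 65535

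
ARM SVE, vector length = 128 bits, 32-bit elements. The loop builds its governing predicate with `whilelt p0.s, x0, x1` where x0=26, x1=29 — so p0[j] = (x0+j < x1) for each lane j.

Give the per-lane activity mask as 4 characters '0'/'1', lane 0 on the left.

lane count: 128 div 32 = 4
p0[j] = (26+j < 29); true for j=0..2 → 3 lanes set
bits (lane 0 leftmost): 1110

predicate = 1110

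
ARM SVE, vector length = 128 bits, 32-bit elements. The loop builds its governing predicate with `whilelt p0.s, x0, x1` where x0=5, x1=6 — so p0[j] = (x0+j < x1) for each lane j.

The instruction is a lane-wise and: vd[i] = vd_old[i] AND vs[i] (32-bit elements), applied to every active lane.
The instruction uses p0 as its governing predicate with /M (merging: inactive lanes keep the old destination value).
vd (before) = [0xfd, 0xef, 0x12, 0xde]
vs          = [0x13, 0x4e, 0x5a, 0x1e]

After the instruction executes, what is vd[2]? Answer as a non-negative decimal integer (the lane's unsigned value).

vd[2] = 18

128-bit reg / 32-bit elem → 4 lanes
p0[j] = (5+j < 6); true for j=0..0 → 1 lanes set
vd[0] and(0xfd,0x13) -> 0x11
vd[1] tail/keep -> 0xef
vd[2] tail/keep -> 0x12
vd[3] tail/keep -> 0xde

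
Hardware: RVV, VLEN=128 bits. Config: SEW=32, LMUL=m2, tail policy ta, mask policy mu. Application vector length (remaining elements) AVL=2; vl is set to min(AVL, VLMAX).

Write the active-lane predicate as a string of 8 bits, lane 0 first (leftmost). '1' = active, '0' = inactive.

predicate = 11000000

lanes per group: 128·2/32 = 8
AVL=2 ≤ VLMAX=8, so vl = 2
bits (lane 0 leftmost): 11000000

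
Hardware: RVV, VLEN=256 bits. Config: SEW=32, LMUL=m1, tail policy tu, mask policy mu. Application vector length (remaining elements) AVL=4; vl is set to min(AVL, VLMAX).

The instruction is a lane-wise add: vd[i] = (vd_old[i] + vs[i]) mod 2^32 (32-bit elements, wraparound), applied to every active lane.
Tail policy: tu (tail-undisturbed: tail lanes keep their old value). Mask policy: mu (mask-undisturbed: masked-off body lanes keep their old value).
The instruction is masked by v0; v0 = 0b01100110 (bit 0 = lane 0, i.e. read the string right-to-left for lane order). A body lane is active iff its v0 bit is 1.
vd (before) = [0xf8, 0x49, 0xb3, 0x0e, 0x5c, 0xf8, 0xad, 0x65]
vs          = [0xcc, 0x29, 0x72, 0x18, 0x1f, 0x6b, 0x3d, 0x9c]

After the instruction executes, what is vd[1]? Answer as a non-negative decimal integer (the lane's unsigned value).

vd[1] = 114

lanes per group: 256·1/32 = 8
AVL=4 ≤ VLMAX=8, so vl = 4
[0] mask-off/keep = 0xf8
[1] add(0x49,0x29) = 0x72
[2] add(0xb3,0x72) = 0x125
[3] mask-off/keep = 0x0e
[4] tail/keep = 0x5c
[5] tail/keep = 0xf8
[6] tail/keep = 0xad
[7] tail/keep = 0x65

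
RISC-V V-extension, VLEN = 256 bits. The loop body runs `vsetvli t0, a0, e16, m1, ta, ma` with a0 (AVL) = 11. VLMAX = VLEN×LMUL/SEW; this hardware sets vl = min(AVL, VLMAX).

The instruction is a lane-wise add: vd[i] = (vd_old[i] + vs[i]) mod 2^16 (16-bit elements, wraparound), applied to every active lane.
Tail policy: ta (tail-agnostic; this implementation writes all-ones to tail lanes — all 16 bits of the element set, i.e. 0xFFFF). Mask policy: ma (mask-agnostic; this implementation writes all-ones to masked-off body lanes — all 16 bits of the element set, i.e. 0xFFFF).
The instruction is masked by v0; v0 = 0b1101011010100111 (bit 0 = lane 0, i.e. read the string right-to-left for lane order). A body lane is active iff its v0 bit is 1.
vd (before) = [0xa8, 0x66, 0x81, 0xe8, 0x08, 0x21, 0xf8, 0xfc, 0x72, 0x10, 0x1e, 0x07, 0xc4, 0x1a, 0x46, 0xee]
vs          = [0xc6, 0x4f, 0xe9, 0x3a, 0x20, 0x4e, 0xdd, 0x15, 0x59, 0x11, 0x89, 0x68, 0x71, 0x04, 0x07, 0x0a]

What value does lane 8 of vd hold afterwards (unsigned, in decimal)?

vd[8] = 65535

VLMAX = (256 × 1) / 16 = 16 lanes
vl = min(AVL, VLMAX) = min(11, 16) = 11
vd[0] add(0xa8,0xc6) -> 0x16e
vd[1] add(0x66,0x4f) -> 0xb5
vd[2] add(0x81,0xe9) -> 0x16a
vd[3] mask-off/ones -> 0xffff
vd[4] mask-off/ones -> 0xffff
vd[5] add(0x21,0x4e) -> 0x6f
vd[6] mask-off/ones -> 0xffff
vd[7] add(0xfc,0x15) -> 0x111
vd[8] mask-off/ones -> 0xffff
vd[9] add(0x10,0x11) -> 0x21
vd[10] add(0x1e,0x89) -> 0xa7
vd[11] tail/ones -> 0xffff
vd[12] tail/ones -> 0xffff
vd[13] tail/ones -> 0xffff
vd[14] tail/ones -> 0xffff
vd[15] tail/ones -> 0xffff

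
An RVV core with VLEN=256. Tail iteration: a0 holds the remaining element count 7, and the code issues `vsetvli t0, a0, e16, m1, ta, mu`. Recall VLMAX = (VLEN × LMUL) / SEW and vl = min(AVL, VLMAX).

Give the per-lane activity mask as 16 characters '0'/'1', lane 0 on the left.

VLMAX = VLEN×LMUL/SEW = 256×1/16 = 16
vl ← min(7, 16) = 7
bits (lane 0 leftmost): 1111111000000000

predicate = 1111111000000000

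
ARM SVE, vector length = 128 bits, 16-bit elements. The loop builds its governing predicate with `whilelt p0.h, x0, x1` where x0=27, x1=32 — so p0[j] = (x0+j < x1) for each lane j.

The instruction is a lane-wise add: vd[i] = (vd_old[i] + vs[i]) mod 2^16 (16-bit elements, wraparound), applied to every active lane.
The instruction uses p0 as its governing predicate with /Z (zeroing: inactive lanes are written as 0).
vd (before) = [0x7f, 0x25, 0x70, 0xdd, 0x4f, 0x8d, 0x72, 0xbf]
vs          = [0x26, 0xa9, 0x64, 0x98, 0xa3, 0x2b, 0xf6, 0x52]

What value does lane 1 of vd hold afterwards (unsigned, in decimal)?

vd[1] = 206

lane count: 128 div 16 = 8
active while 27+j < 32, i.e. j ∈ [0,5) capped at 8 ⇒ 5
vd[0] add(0x7f,0x26) -> 0xa5
vd[1] add(0x25,0xa9) -> 0xce
vd[2] add(0x70,0x64) -> 0xd4
vd[3] add(0xdd,0x98) -> 0x175
vd[4] add(0x4f,0xa3) -> 0xf2
vd[5] tail/zero -> 0x00
vd[6] tail/zero -> 0x00
vd[7] tail/zero -> 0x00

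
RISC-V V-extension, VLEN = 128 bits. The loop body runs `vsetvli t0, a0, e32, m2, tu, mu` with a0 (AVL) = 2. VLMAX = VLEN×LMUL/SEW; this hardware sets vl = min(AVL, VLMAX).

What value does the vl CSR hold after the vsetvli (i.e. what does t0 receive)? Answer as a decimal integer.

VLMAX = (128 × 2) / 32 = 8 lanes
vl = min(AVL, VLMAX) = min(2, 8) = 2

vl = 2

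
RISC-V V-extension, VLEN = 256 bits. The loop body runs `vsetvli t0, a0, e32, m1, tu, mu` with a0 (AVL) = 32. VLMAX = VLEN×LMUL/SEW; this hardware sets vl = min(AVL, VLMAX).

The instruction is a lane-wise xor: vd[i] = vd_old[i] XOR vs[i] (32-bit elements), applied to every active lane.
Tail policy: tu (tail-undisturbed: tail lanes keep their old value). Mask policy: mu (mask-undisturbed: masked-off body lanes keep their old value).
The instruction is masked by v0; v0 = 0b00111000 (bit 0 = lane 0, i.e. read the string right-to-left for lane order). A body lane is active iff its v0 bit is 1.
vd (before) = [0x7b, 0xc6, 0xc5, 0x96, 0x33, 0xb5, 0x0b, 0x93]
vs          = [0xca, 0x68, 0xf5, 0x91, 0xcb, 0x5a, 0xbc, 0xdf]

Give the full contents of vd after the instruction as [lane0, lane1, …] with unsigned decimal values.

vd = [123, 198, 197, 7, 248, 239, 11, 147]

VLMAX = VLEN×LMUL/SEW = 256×1/32 = 8
vl ← min(32, 8) = 8
vd[0] mask-off/keep -> 0x7b
vd[1] mask-off/keep -> 0xc6
vd[2] mask-off/keep -> 0xc5
vd[3] xor(0x96,0x91) -> 0x07
vd[4] xor(0x33,0xcb) -> 0xf8
vd[5] xor(0xb5,0x5a) -> 0xef
vd[6] mask-off/keep -> 0x0b
vd[7] mask-off/keep -> 0x93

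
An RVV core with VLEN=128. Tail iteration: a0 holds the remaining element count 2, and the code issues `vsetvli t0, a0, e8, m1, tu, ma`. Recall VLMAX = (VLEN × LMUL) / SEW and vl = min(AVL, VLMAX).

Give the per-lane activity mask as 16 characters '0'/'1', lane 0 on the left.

predicate = 1100000000000000

VLMAX = VLEN×LMUL/SEW = 128×1/8 = 16
vl ← min(2, 16) = 2
bits (lane 0 leftmost): 1100000000000000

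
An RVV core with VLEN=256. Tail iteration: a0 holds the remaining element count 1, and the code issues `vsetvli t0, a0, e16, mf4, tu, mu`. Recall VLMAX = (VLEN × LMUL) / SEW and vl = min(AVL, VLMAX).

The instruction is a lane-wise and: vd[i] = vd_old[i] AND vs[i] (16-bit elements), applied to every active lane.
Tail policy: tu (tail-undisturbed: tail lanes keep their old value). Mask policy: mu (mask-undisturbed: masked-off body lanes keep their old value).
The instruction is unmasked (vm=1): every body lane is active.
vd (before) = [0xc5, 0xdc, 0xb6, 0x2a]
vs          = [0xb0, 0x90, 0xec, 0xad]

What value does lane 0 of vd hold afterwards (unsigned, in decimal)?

vd[0] = 128

lanes per group: 256·1/4/16 = 4
AVL=1 ≤ VLMAX=4, so vl = 1
  i=0: and(0xc5,0xb0) → 128
  i=1: tail/keep → 220
  i=2: tail/keep → 182
  i=3: tail/keep → 42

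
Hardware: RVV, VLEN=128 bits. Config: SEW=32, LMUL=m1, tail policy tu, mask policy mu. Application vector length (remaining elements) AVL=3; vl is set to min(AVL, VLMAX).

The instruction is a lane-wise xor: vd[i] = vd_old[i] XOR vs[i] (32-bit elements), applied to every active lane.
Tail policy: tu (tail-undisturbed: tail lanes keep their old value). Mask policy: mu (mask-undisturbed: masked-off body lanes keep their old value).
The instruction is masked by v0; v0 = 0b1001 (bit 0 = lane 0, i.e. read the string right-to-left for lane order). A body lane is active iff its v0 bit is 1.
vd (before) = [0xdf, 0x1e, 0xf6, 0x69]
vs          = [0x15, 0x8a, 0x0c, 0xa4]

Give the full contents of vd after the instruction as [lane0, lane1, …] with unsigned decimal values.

lanes per group: 128·1/32 = 4
vl ← min(3, 4) = 3
lane  0: xor(0xdf,0x15) ⇒ 0xca
lane  1: mask-off/keep ⇒ 0x1e
lane  2: mask-off/keep ⇒ 0xf6
lane  3: tail/keep ⇒ 0x69

vd = [202, 30, 246, 105]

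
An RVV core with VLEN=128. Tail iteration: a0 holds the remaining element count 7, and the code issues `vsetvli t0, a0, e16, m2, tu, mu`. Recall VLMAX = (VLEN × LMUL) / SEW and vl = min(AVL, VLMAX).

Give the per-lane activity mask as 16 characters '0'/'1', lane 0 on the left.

predicate = 1111111000000000

VLMAX = VLEN×LMUL/SEW = 128×2/16 = 16
vl = min(AVL, VLMAX) = min(7, 16) = 7
bits (lane 0 leftmost): 1111111000000000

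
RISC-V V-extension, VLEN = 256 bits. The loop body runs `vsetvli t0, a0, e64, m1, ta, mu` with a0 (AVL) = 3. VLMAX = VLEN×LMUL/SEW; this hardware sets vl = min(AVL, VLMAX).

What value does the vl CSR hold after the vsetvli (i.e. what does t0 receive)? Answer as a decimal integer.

vl = 3

lanes per group: 256·1/64 = 4
vl = min(AVL, VLMAX) = min(3, 4) = 3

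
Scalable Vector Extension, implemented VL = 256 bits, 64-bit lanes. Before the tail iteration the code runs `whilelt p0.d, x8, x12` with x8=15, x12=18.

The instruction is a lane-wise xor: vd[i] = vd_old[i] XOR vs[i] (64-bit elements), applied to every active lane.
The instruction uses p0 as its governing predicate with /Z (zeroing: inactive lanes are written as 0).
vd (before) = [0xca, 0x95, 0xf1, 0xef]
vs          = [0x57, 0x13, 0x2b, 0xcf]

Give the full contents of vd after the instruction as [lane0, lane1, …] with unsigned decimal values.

lane count: 256 div 64 = 4
whilelt: lane j active iff 15+j < 18 → j < 3 → 3 active
[0] xor(0xca,0x57) = 0x9d
[1] xor(0x95,0x13) = 0x86
[2] xor(0xf1,0x2b) = 0xda
[3] tail/zero = 0x00

vd = [157, 134, 218, 0]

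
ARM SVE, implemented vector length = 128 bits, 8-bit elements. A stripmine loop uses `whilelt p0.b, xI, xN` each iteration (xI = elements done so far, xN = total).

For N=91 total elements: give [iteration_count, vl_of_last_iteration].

128-bit reg / 8-bit elem → 16 lanes
91 elements at 16/iter → 6 passes, remainder 11 on the last

[iterations, last_vl] = [6, 11]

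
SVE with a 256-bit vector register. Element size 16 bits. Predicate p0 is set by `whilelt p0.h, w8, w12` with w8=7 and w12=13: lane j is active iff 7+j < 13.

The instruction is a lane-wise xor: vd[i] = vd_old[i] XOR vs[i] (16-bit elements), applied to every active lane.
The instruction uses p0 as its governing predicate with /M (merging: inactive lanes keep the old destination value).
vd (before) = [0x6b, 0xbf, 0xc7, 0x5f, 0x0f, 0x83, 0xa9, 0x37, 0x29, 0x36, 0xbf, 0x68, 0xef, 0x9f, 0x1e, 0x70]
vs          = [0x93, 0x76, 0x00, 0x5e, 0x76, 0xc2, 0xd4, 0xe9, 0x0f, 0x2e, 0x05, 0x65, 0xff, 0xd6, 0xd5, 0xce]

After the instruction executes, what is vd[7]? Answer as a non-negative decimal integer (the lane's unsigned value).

vd[7] = 55

lane count: 256 div 16 = 16
whilelt: lane j active iff 7+j < 13 → j < 6 → 6 active
  i=0: xor(0x6b,0x93) → 248
  i=1: xor(0xbf,0x76) → 201
  i=2: xor(0xc7,0x00) → 199
  i=3: xor(0x5f,0x5e) → 1
  i=4: xor(0x0f,0x76) → 121
  i=5: xor(0x83,0xc2) → 65
  i=6: tail/keep → 169
  i=7: tail/keep → 55
  i=8: tail/keep → 41
  i=9: tail/keep → 54
  i=10: tail/keep → 191
  i=11: tail/keep → 104
  i=12: tail/keep → 239
  i=13: tail/keep → 159
  i=14: tail/keep → 30
  i=15: tail/keep → 112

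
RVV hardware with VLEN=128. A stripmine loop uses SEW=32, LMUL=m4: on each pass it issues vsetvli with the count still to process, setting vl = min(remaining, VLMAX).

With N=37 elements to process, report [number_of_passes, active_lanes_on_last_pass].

VLMAX = VLEN×LMUL/SEW = 128×4/32 = 16
N=37: ⌈37/16⌉ = 3 iters; last vl = 37 − 2×16 = 5

[iterations, last_vl] = [3, 5]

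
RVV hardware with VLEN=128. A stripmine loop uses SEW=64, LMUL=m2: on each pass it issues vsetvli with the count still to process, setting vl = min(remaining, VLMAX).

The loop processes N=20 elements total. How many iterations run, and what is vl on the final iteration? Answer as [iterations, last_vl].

lanes per group: 128·2/64 = 4
iterations = ceil(20/4) = 5; final-pass vl = 4

[iterations, last_vl] = [5, 4]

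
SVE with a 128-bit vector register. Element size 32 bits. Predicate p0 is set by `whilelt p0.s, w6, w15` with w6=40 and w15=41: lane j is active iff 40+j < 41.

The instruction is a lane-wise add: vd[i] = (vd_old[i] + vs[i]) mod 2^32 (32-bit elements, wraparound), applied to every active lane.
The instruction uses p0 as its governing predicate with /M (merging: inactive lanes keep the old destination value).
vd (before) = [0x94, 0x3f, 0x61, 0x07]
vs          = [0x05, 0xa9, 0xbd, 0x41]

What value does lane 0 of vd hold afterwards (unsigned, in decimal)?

vd[0] = 153

128-bit reg / 32-bit elem → 4 lanes
whilelt: lane j active iff 40+j < 41 → j < 1 → 1 active
lane  0: add(0x94,0x05) ⇒ 0x99
lane  1: tail/keep ⇒ 0x3f
lane  2: tail/keep ⇒ 0x61
lane  3: tail/keep ⇒ 0x07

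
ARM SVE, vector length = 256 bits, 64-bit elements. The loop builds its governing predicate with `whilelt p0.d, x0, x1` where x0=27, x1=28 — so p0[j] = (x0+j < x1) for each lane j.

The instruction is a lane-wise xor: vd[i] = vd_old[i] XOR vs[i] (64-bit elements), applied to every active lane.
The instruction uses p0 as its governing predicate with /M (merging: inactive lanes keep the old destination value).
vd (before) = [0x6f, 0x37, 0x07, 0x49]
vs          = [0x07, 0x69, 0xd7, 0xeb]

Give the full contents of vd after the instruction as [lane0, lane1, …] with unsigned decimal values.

vd = [104, 55, 7, 73]

256-bit reg / 64-bit elem → 4 lanes
p0[j] = (27+j < 28); true for j=0..0 → 1 lanes set
[0] xor(0x6f,0x07) = 0x68
[1] tail/keep = 0x37
[2] tail/keep = 0x07
[3] tail/keep = 0x49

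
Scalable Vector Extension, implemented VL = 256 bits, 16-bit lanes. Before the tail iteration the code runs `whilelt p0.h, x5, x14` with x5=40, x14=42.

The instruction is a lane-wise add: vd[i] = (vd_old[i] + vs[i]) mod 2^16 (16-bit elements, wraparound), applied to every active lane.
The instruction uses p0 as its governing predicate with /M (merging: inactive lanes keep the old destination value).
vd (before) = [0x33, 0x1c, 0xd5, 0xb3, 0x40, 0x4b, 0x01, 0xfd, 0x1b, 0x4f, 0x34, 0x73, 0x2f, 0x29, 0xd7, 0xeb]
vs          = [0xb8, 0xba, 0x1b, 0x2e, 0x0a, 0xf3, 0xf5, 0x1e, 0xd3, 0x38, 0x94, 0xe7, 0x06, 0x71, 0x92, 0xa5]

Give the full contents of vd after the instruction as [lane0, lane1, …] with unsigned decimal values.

256-bit reg / 16-bit elem → 16 lanes
active while 40+j < 42, i.e. j ∈ [0,2) capped at 16 ⇒ 2
lane  0: add(0x33,0xb8) ⇒ 0xeb
lane  1: add(0x1c,0xba) ⇒ 0xd6
lane  2: tail/keep ⇒ 0xd5
lane  3: tail/keep ⇒ 0xb3
lane  4: tail/keep ⇒ 0x40
lane  5: tail/keep ⇒ 0x4b
lane  6: tail/keep ⇒ 0x01
lane  7: tail/keep ⇒ 0xfd
lane  8: tail/keep ⇒ 0x1b
lane  9: tail/keep ⇒ 0x4f
lane 10: tail/keep ⇒ 0x34
lane 11: tail/keep ⇒ 0x73
lane 12: tail/keep ⇒ 0x2f
lane 13: tail/keep ⇒ 0x29
lane 14: tail/keep ⇒ 0xd7
lane 15: tail/keep ⇒ 0xeb

vd = [235, 214, 213, 179, 64, 75, 1, 253, 27, 79, 52, 115, 47, 41, 215, 235]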